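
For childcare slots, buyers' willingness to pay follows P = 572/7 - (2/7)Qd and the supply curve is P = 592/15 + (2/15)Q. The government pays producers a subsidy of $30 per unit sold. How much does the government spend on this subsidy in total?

Government cost = 56895/11

Pre-subsidy: 572/7 - (2/7)Q = 592/15 + (2/15)Q gives Q* = 1109/11 and P* = 582/11.
With the subsidy, sellers receive Ps = Pb + 30 for each unit, where Pb is the price buyers pay.
On the curves, Pb = 572/7 - (2/7)Q and Ps = 592/15 + (2/15)Q; the wedge Ps − Pb = 30 gives 592/15 + (2/15)Q − (572/7 - (2/7)Q) = 30, so Q' = 3793/22.
Then Pb = 572/7 − (2/7)·(3793/22) = 357/11 and Ps = 592/15 + (2/15)·(3793/22) = 687/11.
Government outlay = subsidy × quantity = 30 × 3793/22 = 56895/11.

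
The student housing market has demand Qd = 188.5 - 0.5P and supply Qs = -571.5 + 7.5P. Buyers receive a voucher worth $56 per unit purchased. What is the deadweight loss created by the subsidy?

Deadweight loss = $735

Pre-subsidy: 188.5 - 0.5P = -571.5 + 7.5P gives P* = 95, Q* = 141.
With the rebate, buyers effectively pay Pb = Ps − 56, where Ps is the price sellers receive.
Demand in terms of Ps becomes Qd = 188.5 − 0.5(Ps − 56) = 216.5 - 0.5Ps. Setting this equal to supply: 216.5 - 0.5Ps = -571.5 + 7.5Ps, so Ps = 98.5.
Buyers pay Pb = 98.5 − 56 = 42.5; Q' = -571.5 + 7.5·98.5 = 167.25.
The subsidy expands output by 167.25 − 141 = 26.25 past the efficient level; on those units the gap between marginal cost and willingness to pay runs from 0 up to 56.
DWL = ½ × 56 × 26.25 = 735.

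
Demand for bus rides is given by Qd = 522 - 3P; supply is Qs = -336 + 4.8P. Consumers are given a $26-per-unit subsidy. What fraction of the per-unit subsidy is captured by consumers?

Consumer share = 8/13

Pre-subsidy: 522 - 3P = -336 + 4.8P gives P* = 110, Q* = 192.
With the rebate, buyers effectively pay Pb = Ps − 26, where Ps is the price sellers receive.
Demand in terms of Ps becomes Qd = 522 − 3(Ps − 26) = 600 - 3Ps. Setting this equal to supply: 600 - 3Ps = -336 + 4.8Ps, so Ps = 120.
Buyers pay Pb = 120 − 26 = 94; Q' = -336 + 4.8·120 = 240.
Buyers' price falls by P* − Pb = 110 − 94 = 16; sellers' price rises by Ps − P* = 120 − 110 = 10.
So consumers capture 16/26 = 8/13 of each unit of subsidy.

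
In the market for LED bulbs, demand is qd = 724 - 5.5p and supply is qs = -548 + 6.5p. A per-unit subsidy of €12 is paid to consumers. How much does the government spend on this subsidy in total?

Pre-subsidy: 724 - 5.5p = -548 + 6.5p gives p* = 106, q* = 141.
With the rebate, buyers effectively pay pb = ps − 12, where ps is the price sellers receive.
Demand in terms of ps becomes qd = 724 − 5.5(ps − 12) = 790 - 5.5ps. Setting this equal to supply: 790 - 5.5ps = -548 + 6.5ps, so ps = 111.5.
Buyers pay pb = 111.5 − 12 = 99.5; q' = -548 + 6.5·111.5 = 176.75.
Government outlay = subsidy × quantity = 12 × 176.75 = 2121.

Government cost = €2121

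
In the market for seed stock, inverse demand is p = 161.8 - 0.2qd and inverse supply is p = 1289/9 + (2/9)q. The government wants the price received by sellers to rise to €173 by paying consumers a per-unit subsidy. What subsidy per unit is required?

Required subsidy s = €38 per unit

At a seller price of 173, quantity supplied is -644.5 + 4.5·173 = 134.
Buyers absorb 134 only when they pay pb = 161.8 − 0.2·134 = 135.
s = ps − pb = 173 − 135 = 38.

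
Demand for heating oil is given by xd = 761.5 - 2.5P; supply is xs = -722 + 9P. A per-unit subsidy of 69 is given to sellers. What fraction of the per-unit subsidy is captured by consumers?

Consumer share = 18/23

Pre-subsidy: 761.5 - 2.5P = -722 + 9P gives P* = 129, x* = 439.
With the subsidy, sellers receive Ps = Pb + 69 for each unit, where Pb is the price buyers pay.
Supply in terms of Pb becomes xs = -722 + 9(Pb + 69) = -101 + 9Pb. Setting this equal to demand: 761.5 - 2.5Pb = -101 + 9Pb, so Pb = 75.
Sellers receive Ps = 75 + 69 = 144; x' = 761.5 − 2.5·75 = 574.
Buyers' price falls by P* − Pb = 129 − 75 = 54; sellers' price rises by Ps − P* = 144 − 129 = 15.
So consumers capture 54/69 = 18/23 of each unit of subsidy.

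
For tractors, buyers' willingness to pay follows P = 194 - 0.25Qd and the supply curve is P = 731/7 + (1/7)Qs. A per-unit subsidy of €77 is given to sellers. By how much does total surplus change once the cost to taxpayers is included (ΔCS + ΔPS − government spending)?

Pre-subsidy: 194 - 0.25Q = 731/7 + (1/7)Q gives Q* = 228 and P* = 137.
With the subsidy, sellers receive Ps = Pb + 77 for each unit, where Pb is the price buyers pay.
On the curves, Pb = 194 - 0.25Q and Ps = 731/7 + (1/7)Q; the wedge Ps − Pb = 77 gives 731/7 + (1/7)Q − (194 - 0.25Q) = 77, so Q' = 424.
Then Pb = 194 − 0.25·424 = 88 and Ps = 731/7 + (1/7)·424 = 165.
ΔCS = ½(228 + 424)(137 − 88) = 15974; ΔPS = ½(228 + 424)(165 − 137) = 9128.
Government spending = 77 × 424 = 32648.
Net change = 15974 + 9128 − 32648 = -7546. The loss equals the DWL triangle ½·77·196.

Net change in total surplus = -€7546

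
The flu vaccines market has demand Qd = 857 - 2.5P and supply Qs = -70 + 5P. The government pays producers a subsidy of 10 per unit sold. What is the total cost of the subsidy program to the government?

Government cost = 16940/3

Pre-subsidy: 857 - 2.5P = -70 + 5P gives P* = 123.6, Q* = 548.
With the subsidy, sellers receive Ps = Pb + 10 for each unit, where Pb is the price buyers pay.
Supply in terms of Pb becomes Qs = -70 + 5(Pb + 10) = -20 + 5Pb. Setting this equal to demand: 857 - 2.5Pb = -20 + 5Pb, so Pb = 1754/15.
Sellers receive Ps = 1754/15 + 10 = 1904/15; Q' = 857 − 2.5·(1754/15) = 1694/3.
Government outlay = subsidy × quantity = 10 × 1694/3 = 16940/3.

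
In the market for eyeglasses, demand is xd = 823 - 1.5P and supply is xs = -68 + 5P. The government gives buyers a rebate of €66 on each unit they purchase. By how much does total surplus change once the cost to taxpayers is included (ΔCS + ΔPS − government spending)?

Pre-subsidy: 823 - 1.5P = -68 + 5P gives P* = 1782/13, x* = 8026/13.
With the rebate, buyers effectively pay Pb = Ps − 66, where Ps is the price sellers receive.
Demand in terms of Ps becomes xd = 823 − 1.5(Ps − 66) = 922 - 1.5Ps. Setting this equal to supply: 922 - 1.5Ps = -68 + 5Ps, so Ps = 1980/13.
Buyers pay Pb = 1980/13 − 66 = 1122/13; x' = -68 + 5·(1980/13) = 9016/13.
ΔCS = ½(8026/13 + 9016/13)(1782/13 − 1122/13) = 5623860/169; ΔPS = ½(8026/13 + 9016/13)(1980/13 − 1782/13) = 1687158/169.
Government spending = 66 × 9016/13 = 595056/13.
Net change = 5623860/169 + 1687158/169 − 595056/13 = -32670/13. The loss equals the DWL triangle ½·66·990/13.

Net change in total surplus = -32670/13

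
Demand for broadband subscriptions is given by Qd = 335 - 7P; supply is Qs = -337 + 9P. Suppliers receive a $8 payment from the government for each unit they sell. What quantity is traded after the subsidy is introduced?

Pre-subsidy: 335 - 7P = -337 + 9P gives P* = 42, Q* = 41.
With the subsidy, sellers receive Ps = Pb + 8 for each unit, where Pb is the price buyers pay.
Supply in terms of Pb becomes Qs = -337 + 9(Pb + 8) = -265 + 9Pb. Setting this equal to demand: 335 - 7Pb = -265 + 9Pb, so Pb = 37.5.
Sellers receive Ps = 37.5 + 8 = 45.5; Q' = 335 − 7·37.5 = 72.5.

Q' = 72.5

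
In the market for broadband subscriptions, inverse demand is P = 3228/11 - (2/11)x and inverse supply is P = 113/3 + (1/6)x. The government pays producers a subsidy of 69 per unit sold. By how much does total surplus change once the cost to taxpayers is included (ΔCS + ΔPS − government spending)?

Pre-subsidy: 3228/11 - (2/11)x = 113/3 + (1/6)x gives x* = 734 and P* = 160.
With the subsidy, sellers receive Ps = Pb + 69 for each unit, where Pb is the price buyers pay.
On the curves, Pb = 3228/11 - (2/11)x and Ps = 113/3 + (1/6)x; the wedge Ps − Pb = 69 gives 113/3 + (1/6)x − (3228/11 - (2/11)x) = 69, so x' = 932.
Then Pb = 3228/11 − (2/11)·932 = 124 and Ps = 113/3 + (1/6)·932 = 193.
ΔCS = ½(734 + 932)(160 − 124) = 29988; ΔPS = ½(734 + 932)(193 − 160) = 27489.
Government spending = 69 × 932 = 64308.
Net change = 29988 + 27489 − 64308 = -6831. The loss equals the DWL triangle ½·69·198.

Net change in total surplus = -6831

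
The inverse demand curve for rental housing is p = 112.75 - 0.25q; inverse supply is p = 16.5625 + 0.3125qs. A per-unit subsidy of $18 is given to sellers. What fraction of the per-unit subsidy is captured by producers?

Producer share = 5/9

Pre-subsidy: 112.75 - 0.25q = 16.5625 + 0.3125q gives q* = 171 and p* = 70.
With the subsidy, sellers receive ps = pb + 18 for each unit, where pb is the price buyers pay.
On the curves, pb = 112.75 - 0.25q and ps = 16.5625 + 0.3125q; the wedge ps − pb = 18 gives 16.5625 + 0.3125q − (112.75 - 0.25q) = 18, so q' = 203.
Then pb = 112.75 − 0.25·203 = 62 and ps = 16.5625 + 0.3125·203 = 80.
Buyers' price falls by p* − pb = 70 − 62 = 8; sellers' price rises by ps − p* = 80 − 70 = 10.
So producers capture 10/18 = 5/9 of each unit of subsidy.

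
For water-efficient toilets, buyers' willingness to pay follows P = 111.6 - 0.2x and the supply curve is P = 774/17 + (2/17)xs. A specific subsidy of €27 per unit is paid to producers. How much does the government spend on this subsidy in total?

Government cost = €7911

Pre-subsidy: 111.6 - 0.2x = 774/17 + (2/17)x gives x* = 208 and P* = 70.
With the subsidy, sellers receive Ps = Pb + 27 for each unit, where Pb is the price buyers pay.
On the curves, Pb = 111.6 - 0.2x and Ps = 774/17 + (2/17)x; the wedge Ps − Pb = 27 gives 774/17 + (2/17)x − (111.6 - 0.2x) = 27, so x' = 293.
Then Pb = 111.6 − 0.2·293 = 53 and Ps = 774/17 + (2/17)·293 = 80.
Government outlay = subsidy × quantity = 27 × 293 = 7911.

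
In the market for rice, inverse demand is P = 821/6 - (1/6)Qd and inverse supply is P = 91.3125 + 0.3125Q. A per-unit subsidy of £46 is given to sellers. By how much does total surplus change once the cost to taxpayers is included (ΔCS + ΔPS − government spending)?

Net change in total surplus = -£2208

Pre-subsidy: 821/6 - (1/6)Q = 91.3125 + 0.3125Q gives Q* = 95 and P* = 121.
With the subsidy, sellers receive Ps = Pb + 46 for each unit, where Pb is the price buyers pay.
On the curves, Pb = 821/6 - (1/6)Q and Ps = 91.3125 + 0.3125Q; the wedge Ps − Pb = 46 gives 91.3125 + 0.3125Q − (821/6 - (1/6)Q) = 46, so Q' = 191.
Then Pb = 821/6 − (1/6)·191 = 105 and Ps = 91.3125 + 0.3125·191 = 151.
ΔCS = ½(95 + 191)(121 − 105) = 2288; ΔPS = ½(95 + 191)(151 − 121) = 4290.
Government spending = 46 × 191 = 8786.
Net change = 2288 + 4290 − 8786 = -2208. The loss equals the DWL triangle ½·46·96.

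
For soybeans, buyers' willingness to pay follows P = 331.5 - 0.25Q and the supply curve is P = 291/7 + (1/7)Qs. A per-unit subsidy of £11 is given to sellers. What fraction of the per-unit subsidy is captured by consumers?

Pre-subsidy: 331.5 - 0.25Q = 291/7 + (1/7)Q gives Q* = 738 and P* = 147.
With the subsidy, sellers receive Ps = Pb + 11 for each unit, where Pb is the price buyers pay.
On the curves, Pb = 331.5 - 0.25Q and Ps = 291/7 + (1/7)Q; the wedge Ps − Pb = 11 gives 291/7 + (1/7)Q − (331.5 - 0.25Q) = 11, so Q' = 766.
Then Pb = 331.5 − 0.25·766 = 140 and Ps = 291/7 + (1/7)·766 = 151.
Buyers' price falls by P* − Pb = 147 − 140 = 7; sellers' price rises by Ps − P* = 151 − 147 = 4.
So consumers capture 7/11 = 7/11 of each unit of subsidy.

Consumer share = 7/11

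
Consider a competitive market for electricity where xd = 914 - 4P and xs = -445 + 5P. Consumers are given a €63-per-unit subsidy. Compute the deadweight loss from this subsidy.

Deadweight loss = €4410

Pre-subsidy: 914 - 4P = -445 + 5P gives P* = 151, x* = 310.
With the rebate, buyers effectively pay Pb = Ps − 63, where Ps is the price sellers receive.
Demand in terms of Ps becomes xd = 914 − 4(Ps − 63) = 1166 - 4Ps. Setting this equal to supply: 1166 - 4Ps = -445 + 5Ps, so Ps = 179.
Buyers pay Pb = 179 − 63 = 116; x' = -445 + 5·179 = 450.
The subsidy expands output by 450 − 310 = 140 past the efficient level; on those units the gap between marginal cost and willingness to pay runs from 0 up to 63.
DWL = ½ × 63 × 140 = 4410.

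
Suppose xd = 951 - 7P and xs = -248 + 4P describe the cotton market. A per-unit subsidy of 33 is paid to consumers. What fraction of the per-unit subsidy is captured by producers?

Producer share = 7/11

Pre-subsidy: 951 - 7P = -248 + 4P gives P* = 109, x* = 188.
With the rebate, buyers effectively pay Pb = Ps − 33, where Ps is the price sellers receive.
Demand in terms of Ps becomes xd = 951 − 7(Ps − 33) = 1182 - 7Ps. Setting this equal to supply: 1182 - 7Ps = -248 + 4Ps, so Ps = 130.
Buyers pay Pb = 130 − 33 = 97; x' = -248 + 4·130 = 272.
Buyers' price falls by P* − Pb = 109 − 97 = 12; sellers' price rises by Ps − P* = 130 − 109 = 21.
So producers capture 21/33 = 7/11 of each unit of subsidy.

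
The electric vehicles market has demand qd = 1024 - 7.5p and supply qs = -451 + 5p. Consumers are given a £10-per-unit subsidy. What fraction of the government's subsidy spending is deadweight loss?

Pre-subsidy: 1024 - 7.5p = -451 + 5p gives p* = 118, q* = 139.
With the rebate, buyers effectively pay pb = ps − 10, where ps is the price sellers receive.
Demand in terms of ps becomes qd = 1024 − 7.5(ps − 10) = 1099 - 7.5ps. Setting this equal to supply: 1099 - 7.5ps = -451 + 5ps, so ps = 124.
Buyers pay pb = 124 − 10 = 114; q' = -451 + 5·124 = 169.
ΔCS = ½(139 + 169)(118 − 114) = 616; ΔPS = ½(139 + 169)(124 − 118) = 924.
Government spending = 10 × 169 = 1690.
DWL = ½ × 10 × (169 − 139) = 150; fraction = 150 / 1690 = 15/169.

DWL / government spending = 15/169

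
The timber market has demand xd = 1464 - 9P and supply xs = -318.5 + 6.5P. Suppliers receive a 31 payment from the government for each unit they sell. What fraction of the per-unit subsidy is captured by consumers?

Consumer share = 13/31

Pre-subsidy: 1464 - 9P = -318.5 + 6.5P gives P* = 115, x* = 429.
With the subsidy, sellers receive Ps = Pb + 31 for each unit, where Pb is the price buyers pay.
Supply in terms of Pb becomes xs = -318.5 + 6.5(Pb + 31) = -117 + 6.5Pb. Setting this equal to demand: 1464 - 9Pb = -117 + 6.5Pb, so Pb = 102.
Sellers receive Ps = 102 + 31 = 133; x' = 1464 − 9·102 = 546.
Buyers' price falls by P* − Pb = 115 − 102 = 13; sellers' price rises by Ps − P* = 133 − 115 = 18.
So consumers capture 13/31 = 13/31 of each unit of subsidy.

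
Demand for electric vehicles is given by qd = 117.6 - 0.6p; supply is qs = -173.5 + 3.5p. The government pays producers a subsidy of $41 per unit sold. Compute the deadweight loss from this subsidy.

Deadweight loss = $430.5

Pre-subsidy: 117.6 - 0.6p = -173.5 + 3.5p gives p* = 71, q* = 75.
With the subsidy, sellers receive ps = pb + 41 for each unit, where pb is the price buyers pay.
Supply in terms of pb becomes qs = -173.5 + 3.5(pb + 41) = -30 + 3.5pb. Setting this equal to demand: 117.6 - 0.6pb = -30 + 3.5pb, so pb = 36.
Sellers receive ps = 36 + 41 = 77; q' = 117.6 − 0.6·36 = 96.
The subsidy expands output by 96 − 75 = 21 past the efficient level; on those units the gap between marginal cost and willingness to pay runs from 0 up to 41.
DWL = ½ × 41 × 21 = 430.5.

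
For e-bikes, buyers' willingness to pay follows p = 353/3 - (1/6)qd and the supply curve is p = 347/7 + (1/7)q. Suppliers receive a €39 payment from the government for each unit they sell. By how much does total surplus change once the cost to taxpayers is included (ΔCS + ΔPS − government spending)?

Pre-subsidy: 353/3 - (1/6)q = 347/7 + (1/7)q gives q* = 220 and p* = 81.
With the subsidy, sellers receive ps = pb + 39 for each unit, where pb is the price buyers pay.
On the curves, pb = 353/3 - (1/6)q and ps = 347/7 + (1/7)q; the wedge ps − pb = 39 gives 347/7 + (1/7)q − (353/3 - (1/6)q) = 39, so q' = 346.
Then pb = 353/3 − (1/6)·346 = 60 and ps = 347/7 + (1/7)·346 = 99.
ΔCS = ½(220 + 346)(81 − 60) = 5943; ΔPS = ½(220 + 346)(99 − 81) = 5094.
Government spending = 39 × 346 = 13494.
Net change = 5943 + 5094 − 13494 = -2457. The loss equals the DWL triangle ½·39·126.

Net change in total surplus = -€2457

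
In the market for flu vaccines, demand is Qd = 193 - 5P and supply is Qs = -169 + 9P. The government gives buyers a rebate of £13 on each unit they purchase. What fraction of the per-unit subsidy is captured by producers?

Producer share = 5/14

Pre-subsidy: 193 - 5P = -169 + 9P gives P* = 181/7, Q* = 446/7.
With the rebate, buyers effectively pay Pb = Ps − 13, where Ps is the price sellers receive.
Demand in terms of Ps becomes Qd = 193 − 5(Ps − 13) = 258 - 5Ps. Setting this equal to supply: 258 - 5Ps = -169 + 9Ps, so Ps = 30.5.
Buyers pay Pb = 30.5 − 13 = 17.5; Q' = -169 + 9·30.5 = 105.5.
Buyers' price falls by P* − Pb = 181/7 − 17.5 = 117/14; sellers' price rises by Ps − P* = 30.5 − 181/7 = 65/14.
So producers capture (65/14)/13 = 5/14 of each unit of subsidy.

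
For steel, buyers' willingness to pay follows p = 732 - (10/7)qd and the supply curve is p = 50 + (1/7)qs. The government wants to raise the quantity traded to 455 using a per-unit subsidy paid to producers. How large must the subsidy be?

At q = 455, from the demand curve buyers pay pb = 732 − (10/7)·455 = 82; from the supply curve sellers need ps = 50 + (1/7)·455 = 115.
The subsidy must fill the gap: s = ps − pb = 115 − 82 = 33.

Required subsidy s = 33 per unit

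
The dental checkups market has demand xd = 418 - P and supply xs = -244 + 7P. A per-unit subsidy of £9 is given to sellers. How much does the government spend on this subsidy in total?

Pre-subsidy: 418 - P = -244 + 7P gives P* = 82.75, x* = 335.25.
With the subsidy, sellers receive Ps = Pb + 9 for each unit, where Pb is the price buyers pay.
Supply in terms of Pb becomes xs = -244 + 7(Pb + 9) = -181 + 7Pb. Setting this equal to demand: 418 - Pb = -181 + 7Pb, so Pb = 74.875.
Sellers receive Ps = 74.875 + 9 = 83.875; x' = 418 − 1·74.875 = 343.125.
Government outlay = subsidy × quantity = 9 × 343.125 = 3088.125.

Government cost = £3088.125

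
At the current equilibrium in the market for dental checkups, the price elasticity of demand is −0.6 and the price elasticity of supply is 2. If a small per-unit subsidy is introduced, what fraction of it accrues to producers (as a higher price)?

For a small subsidy around the equilibrium, the benefit split depends on the relative slopes, which at a point are proportional to the elasticities.
Buyer share = εs/(εs + |εd|) = 2/(2 + 0.6) = 10/13; seller share = |εd|/(εs + |εd|) = 3/13.
So producers capture 3/13 of the subsidy.

Producer share = 3/13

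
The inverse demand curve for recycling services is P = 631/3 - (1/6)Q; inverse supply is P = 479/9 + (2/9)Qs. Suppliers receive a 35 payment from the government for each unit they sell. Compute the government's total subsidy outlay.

Pre-subsidy: 631/3 - (1/6)Q = 479/9 + (2/9)Q gives Q* = 404 and P* = 143.
With the subsidy, sellers receive Ps = Pb + 35 for each unit, where Pb is the price buyers pay.
On the curves, Pb = 631/3 - (1/6)Q and Ps = 479/9 + (2/9)Q; the wedge Ps − Pb = 35 gives 479/9 + (2/9)Q − (631/3 - (1/6)Q) = 35, so Q' = 494.
Then Pb = 631/3 − (1/6)·494 = 128 and Ps = 479/9 + (2/9)·494 = 163.
Government outlay = subsidy × quantity = 35 × 494 = 17290.

Government cost = 17290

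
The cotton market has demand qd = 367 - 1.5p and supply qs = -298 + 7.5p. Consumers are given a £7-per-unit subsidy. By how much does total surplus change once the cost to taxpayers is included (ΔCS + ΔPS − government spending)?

Net change in total surplus = -£30.625

Pre-subsidy: 367 - 1.5p = -298 + 7.5p gives p* = 665/9, q* = 1537/6.
With the rebate, buyers effectively pay pb = ps − 7, where ps is the price sellers receive.
Demand in terms of ps becomes qd = 367 − 1.5(ps − 7) = 377.5 - 1.5ps. Setting this equal to supply: 377.5 - 1.5ps = -298 + 7.5ps, so ps = 1351/18.
Buyers pay pb = 1351/18 − 7 = 1225/18; q' = -298 + 7.5·(1351/18) = 3179/12.
ΔCS = ½(1537/6 + 3179/12)(665/9 − 1225/18) = 218855/144; ΔPS = ½(1537/6 + 3179/12)(1351/18 − 665/9) = 43771/144.
Government spending = 7 × 3179/12 = 22253/12.
Net change = 218855/144 + 43771/144 − 22253/12 = -30.625. The loss equals the DWL triangle ½·7·8.75.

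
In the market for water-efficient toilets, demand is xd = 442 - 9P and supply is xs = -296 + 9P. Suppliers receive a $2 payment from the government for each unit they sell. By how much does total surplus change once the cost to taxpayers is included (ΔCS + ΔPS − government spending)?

Pre-subsidy: 442 - 9P = -296 + 9P gives P* = 41, x* = 73.
With the subsidy, sellers receive Ps = Pb + 2 for each unit, where Pb is the price buyers pay.
Supply in terms of Pb becomes xs = -296 + 9(Pb + 2) = -278 + 9Pb. Setting this equal to demand: 442 - 9Pb = -278 + 9Pb, so Pb = 40.
Sellers receive Ps = 40 + 2 = 42; x' = 442 − 9·40 = 82.
ΔCS = ½(73 + 82)(41 − 40) = 77.5; ΔPS = ½(73 + 82)(42 − 41) = 77.5.
Government spending = 2 × 82 = 164.
Net change = 77.5 + 77.5 − 164 = -9. The loss equals the DWL triangle ½·2·9.

Net change in total surplus = -$9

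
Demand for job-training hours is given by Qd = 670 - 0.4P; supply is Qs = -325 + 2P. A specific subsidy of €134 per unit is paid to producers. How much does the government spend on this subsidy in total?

Government cost = 220631/3

Pre-subsidy: 670 - 0.4P = -325 + 2P gives P* = 4975/12, Q* = 3025/6.
With the subsidy, sellers receive Ps = Pb + 134 for each unit, where Pb is the price buyers pay.
Supply in terms of Pb becomes Qs = -325 + 2(Pb + 134) = -57 + 2Pb. Setting this equal to demand: 670 - 0.4Pb = -57 + 2Pb, so Pb = 3635/12.
Sellers receive Ps = 3635/12 + 134 = 5243/12; Q' = 670 − 0.4·(3635/12) = 3293/6.
Government outlay = subsidy × quantity = 134 × 3293/6 = 220631/3.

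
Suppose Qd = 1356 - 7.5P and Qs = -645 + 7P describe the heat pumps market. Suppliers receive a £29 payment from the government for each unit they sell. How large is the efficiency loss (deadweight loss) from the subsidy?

Deadweight loss = £1522.5

Pre-subsidy: 1356 - 7.5P = -645 + 7P gives P* = 138, Q* = 321.
With the subsidy, sellers receive Ps = Pb + 29 for each unit, where Pb is the price buyers pay.
Supply in terms of Pb becomes Qs = -645 + 7(Pb + 29) = -442 + 7Pb. Setting this equal to demand: 1356 - 7.5Pb = -442 + 7Pb, so Pb = 124.
Sellers receive Ps = 124 + 29 = 153; Q' = 1356 − 7.5·124 = 426.
The subsidy expands output by 426 − 321 = 105 past the efficient level; on those units the gap between marginal cost and willingness to pay runs from 0 up to 29.
DWL = ½ × 29 × 105 = 1522.5.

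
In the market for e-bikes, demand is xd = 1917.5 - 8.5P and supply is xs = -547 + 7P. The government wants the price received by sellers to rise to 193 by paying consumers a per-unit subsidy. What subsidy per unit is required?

Required subsidy s = 62 per unit

At a seller price of 193, quantity supplied is -547 + 7·193 = 804.
Buyers absorb 804 only when they pay Pb with 1917.5 − 8.5·Pb = 804, i.e. Pb = 131.
s = Ps − Pb = 193 − 131 = 62.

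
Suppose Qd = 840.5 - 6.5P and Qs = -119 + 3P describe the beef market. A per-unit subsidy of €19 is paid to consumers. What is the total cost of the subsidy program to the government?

Government cost = €4237

Pre-subsidy: 840.5 - 6.5P = -119 + 3P gives P* = 101, Q* = 184.
With the rebate, buyers effectively pay Pb = Ps − 19, where Ps is the price sellers receive.
Demand in terms of Ps becomes Qd = 840.5 − 6.5(Ps − 19) = 964 - 6.5Ps. Setting this equal to supply: 964 - 6.5Ps = -119 + 3Ps, so Ps = 114.
Buyers pay Pb = 114 − 19 = 95; Q' = -119 + 3·114 = 223.
Government outlay = subsidy × quantity = 19 × 223 = 4237.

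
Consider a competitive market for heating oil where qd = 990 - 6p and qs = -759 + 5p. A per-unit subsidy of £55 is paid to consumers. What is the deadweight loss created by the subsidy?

Pre-subsidy: 990 - 6p = -759 + 5p gives p* = 159, q* = 36.
With the rebate, buyers effectively pay pb = ps − 55, where ps is the price sellers receive.
Demand in terms of ps becomes qd = 990 − 6(ps − 55) = 1320 - 6ps. Setting this equal to supply: 1320 - 6ps = -759 + 5ps, so ps = 189.
Buyers pay pb = 189 − 55 = 134; q' = -759 + 5·189 = 186.
The subsidy expands output by 186 − 36 = 150 past the efficient level; on those units the gap between marginal cost and willingness to pay runs from 0 up to 55.
DWL = ½ × 55 × 150 = 4125.

Deadweight loss = £4125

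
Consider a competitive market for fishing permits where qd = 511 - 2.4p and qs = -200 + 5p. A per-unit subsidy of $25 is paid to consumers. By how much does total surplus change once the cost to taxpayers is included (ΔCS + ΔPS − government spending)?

Net change in total surplus = -18750/37

Pre-subsidy: 511 - 2.4p = -200 + 5p gives p* = 3555/37, q* = 10375/37.
With the rebate, buyers effectively pay pb = ps − 25, where ps is the price sellers receive.
Demand in terms of ps becomes qd = 511 − 2.4(ps − 25) = 571 - 2.4ps. Setting this equal to supply: 571 - 2.4ps = -200 + 5ps, so ps = 3855/37.
Buyers pay pb = 3855/37 − 25 = 2930/37; q' = -200 + 5·(3855/37) = 11875/37.
ΔCS = ½(10375/37 + 11875/37)(3555/37 − 2930/37) = 6953125/1369; ΔPS = ½(10375/37 + 11875/37)(3855/37 − 3555/37) = 3337500/1369.
Government spending = 25 × 11875/37 = 296875/37.
Net change = 6953125/1369 + 3337500/1369 − 296875/37 = -18750/37. The loss equals the DWL triangle ½·25·1500/37.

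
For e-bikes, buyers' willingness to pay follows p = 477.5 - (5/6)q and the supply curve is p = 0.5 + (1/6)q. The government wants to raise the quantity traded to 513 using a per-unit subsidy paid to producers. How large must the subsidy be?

At q = 513, from the demand curve buyers pay pb = 477.5 − (5/6)·513 = 50; from the supply curve sellers need ps = 0.5 + (1/6)·513 = 86.
The subsidy must fill the gap: s = ps − pb = 86 − 50 = 36.

Required subsidy s = 36 per unit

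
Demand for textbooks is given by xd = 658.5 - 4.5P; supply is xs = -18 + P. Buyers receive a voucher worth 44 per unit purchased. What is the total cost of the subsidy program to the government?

Government cost = 6204

Pre-subsidy: 658.5 - 4.5P = -18 + P gives P* = 123, x* = 105.
With the rebate, buyers effectively pay Pb = Ps − 44, where Ps is the price sellers receive.
Demand in terms of Ps becomes xd = 658.5 − 4.5(Ps − 44) = 856.5 - 4.5Ps. Setting this equal to supply: 856.5 - 4.5Ps = -18 + Ps, so Ps = 159.
Buyers pay Pb = 159 − 44 = 115; x' = -18 + 1·159 = 141.
Government outlay = subsidy × quantity = 44 × 141 = 6204.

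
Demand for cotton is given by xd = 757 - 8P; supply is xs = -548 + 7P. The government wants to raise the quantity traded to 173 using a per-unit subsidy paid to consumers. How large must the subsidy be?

At x = 173, invert demand for the buyer price: Pb = (757 − 173)/8 = 73; invert supply for the seller price: Ps = (173 − (-548))/7 = 103.
The subsidy must fill the gap: s = Ps − Pb = 103 − 73 = 30.

Required subsidy s = 30 per unit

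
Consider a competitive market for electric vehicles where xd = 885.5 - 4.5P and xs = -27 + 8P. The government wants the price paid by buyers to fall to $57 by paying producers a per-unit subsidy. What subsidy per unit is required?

At a buyer price of 57, quantity demanded is 885.5 − 4.5·57 = 629.
Sellers supply 629 only when they receive Ps with -27 + 8·Ps = 629, i.e. Ps = 82.
s = Ps − Pb = 82 − 57 = 25.

Required subsidy s = $25 per unit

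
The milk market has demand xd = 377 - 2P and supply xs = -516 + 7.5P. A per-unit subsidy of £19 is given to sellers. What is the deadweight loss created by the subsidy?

Deadweight loss = £285

Pre-subsidy: 377 - 2P = -516 + 7.5P gives P* = 94, x* = 189.
With the subsidy, sellers receive Ps = Pb + 19 for each unit, where Pb is the price buyers pay.
Supply in terms of Pb becomes xs = -516 + 7.5(Pb + 19) = -373.5 + 7.5Pb. Setting this equal to demand: 377 - 2Pb = -373.5 + 7.5Pb, so Pb = 79.
Sellers receive Ps = 79 + 19 = 98; x' = 377 − 2·79 = 219.
The subsidy expands output by 219 − 189 = 30 past the efficient level; on those units the gap between marginal cost and willingness to pay runs from 0 up to 19.
DWL = ½ × 19 × 30 = 285.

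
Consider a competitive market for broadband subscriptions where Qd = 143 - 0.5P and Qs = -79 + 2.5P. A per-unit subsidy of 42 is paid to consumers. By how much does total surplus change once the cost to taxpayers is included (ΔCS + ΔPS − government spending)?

Net change in total surplus = -367.5

Pre-subsidy: 143 - 0.5P = -79 + 2.5P gives P* = 74, Q* = 106.
With the rebate, buyers effectively pay Pb = Ps − 42, where Ps is the price sellers receive.
Demand in terms of Ps becomes Qd = 143 − 0.5(Ps − 42) = 164 - 0.5Ps. Setting this equal to supply: 164 - 0.5Ps = -79 + 2.5Ps, so Ps = 81.
Buyers pay Pb = 81 − 42 = 39; Q' = -79 + 2.5·81 = 123.5.
ΔCS = ½(106 + 123.5)(74 − 39) = 4016.25; ΔPS = ½(106 + 123.5)(81 − 74) = 803.25.
Government spending = 42 × 123.5 = 5187.
Net change = 4016.25 + 803.25 − 5187 = -367.5. The loss equals the DWL triangle ½·42·17.5.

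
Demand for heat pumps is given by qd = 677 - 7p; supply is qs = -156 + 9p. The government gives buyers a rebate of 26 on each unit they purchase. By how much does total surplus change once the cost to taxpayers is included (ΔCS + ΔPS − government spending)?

Pre-subsidy: 677 - 7p = -156 + 9p gives p* = 52.0625, q* = 312.5625.
With the rebate, buyers effectively pay pb = ps − 26, where ps is the price sellers receive.
Demand in terms of ps becomes qd = 677 − 7(ps − 26) = 859 - 7ps. Setting this equal to supply: 859 - 7ps = -156 + 9ps, so ps = 63.4375.
Buyers pay pb = 63.4375 − 26 = 37.4375; q' = -156 + 9·63.4375 = 414.9375.
ΔCS = ½(312.5625 + 414.9375)(52.0625 − 37.4375) = 5319.84375; ΔPS = ½(312.5625 + 414.9375)(63.4375 − 52.0625) = 4137.65625.
Government spending = 26 × 414.9375 = 10788.375.
Net change = 5319.84375 + 4137.65625 − 10788.375 = -1330.875. The loss equals the DWL triangle ½·26·102.375.

Net change in total surplus = -1330.875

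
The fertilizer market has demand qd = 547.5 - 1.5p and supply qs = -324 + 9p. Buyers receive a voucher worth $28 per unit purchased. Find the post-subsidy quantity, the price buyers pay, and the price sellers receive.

q' = 459; buyers pay $59; sellers receive $87

Pre-subsidy: 547.5 - 1.5p = -324 + 9p gives p* = 83, q* = 423.
With the rebate, buyers effectively pay pb = ps − 28, where ps is the price sellers receive.
Demand in terms of ps becomes qd = 547.5 − 1.5(ps − 28) = 589.5 - 1.5ps. Setting this equal to supply: 589.5 - 1.5ps = -324 + 9ps, so ps = 87.
Buyers pay pb = 87 − 28 = 59; q' = -324 + 9·87 = 459.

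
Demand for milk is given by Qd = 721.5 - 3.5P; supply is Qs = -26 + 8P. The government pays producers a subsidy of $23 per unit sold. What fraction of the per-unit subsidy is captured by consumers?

Consumer share = 16/23

Pre-subsidy: 721.5 - 3.5P = -26 + 8P gives P* = 65, Q* = 494.
With the subsidy, sellers receive Ps = Pb + 23 for each unit, where Pb is the price buyers pay.
Supply in terms of Pb becomes Qs = -26 + 8(Pb + 23) = 158 + 8Pb. Setting this equal to demand: 721.5 - 3.5Pb = 158 + 8Pb, so Pb = 49.
Sellers receive Ps = 49 + 23 = 72; Q' = 721.5 − 3.5·49 = 550.
Buyers' price falls by P* − Pb = 65 − 49 = 16; sellers' price rises by Ps − P* = 72 − 65 = 7.
So consumers capture 16/23 = 16/23 of each unit of subsidy.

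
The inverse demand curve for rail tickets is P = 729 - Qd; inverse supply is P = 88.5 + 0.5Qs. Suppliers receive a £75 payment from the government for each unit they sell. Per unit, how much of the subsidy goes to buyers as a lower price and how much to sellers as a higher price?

Buyers gain £50 per unit; sellers gain £25 per unit

Pre-subsidy: 729 - Q = 88.5 + 0.5Q gives Q* = 427 and P* = 302.
With the subsidy, sellers receive Ps = Pb + 75 for each unit, where Pb is the price buyers pay.
On the curves, Pb = 729 - Q and Ps = 88.5 + 0.5Q; the wedge Ps − Pb = 75 gives 88.5 + 0.5Q − (729 - Q) = 75, so Q' = 477.
Then Pb = 729 − 1·477 = 252 and Ps = 88.5 + 0.5·477 = 327.
Buyers' price falls by P* − Pb = 302 − 252 = 50; sellers' price rises by Ps − P* = 327 − 302 = 25.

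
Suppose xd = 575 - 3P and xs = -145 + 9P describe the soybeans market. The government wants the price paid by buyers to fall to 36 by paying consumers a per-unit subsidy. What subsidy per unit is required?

Required subsidy s = 32 per unit

At a buyer price of 36, quantity demanded is 575 − 3·36 = 467.
Sellers supply 467 only when they receive Ps with -145 + 9·Ps = 467, i.e. Ps = 68.
s = Ps − Pb = 68 − 36 = 32.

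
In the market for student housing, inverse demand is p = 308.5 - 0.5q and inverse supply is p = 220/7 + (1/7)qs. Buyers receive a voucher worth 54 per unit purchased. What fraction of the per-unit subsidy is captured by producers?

Pre-subsidy: 308.5 - 0.5q = 220/7 + (1/7)q gives q* = 431 and p* = 93.
With the rebate, buyers effectively pay pb = ps − 54, where ps is the price sellers receive.
On the curves, pb = 308.5 - 0.5q and ps = 220/7 + (1/7)q; the wedge ps − pb = 54 gives 220/7 + (1/7)q − (308.5 - 0.5q) = 54, so q' = 515.
Then pb = 308.5 − 0.5·515 = 51 and ps = 220/7 + (1/7)·515 = 105.
Buyers' price falls by p* − pb = 93 − 51 = 42; sellers' price rises by ps − p* = 105 − 93 = 12.
So producers capture 12/54 = 2/9 of each unit of subsidy.

Producer share = 2/9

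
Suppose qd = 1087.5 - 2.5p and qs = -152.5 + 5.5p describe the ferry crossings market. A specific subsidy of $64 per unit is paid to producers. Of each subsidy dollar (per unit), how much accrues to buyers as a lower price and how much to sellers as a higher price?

Pre-subsidy: 1087.5 - 2.5p = -152.5 + 5.5p gives p* = 155, q* = 700.
With the subsidy, sellers receive ps = pb + 64 for each unit, where pb is the price buyers pay.
Supply in terms of pb becomes qs = -152.5 + 5.5(pb + 64) = 199.5 + 5.5pb. Setting this equal to demand: 1087.5 - 2.5pb = 199.5 + 5.5pb, so pb = 111.
Sellers receive ps = 111 + 64 = 175; q' = 1087.5 − 2.5·111 = 810.
Buyers' price falls by p* − pb = 155 − 111 = 44; sellers' price rises by ps − p* = 175 − 155 = 20.

Buyers gain $44 per unit; sellers gain $20 per unit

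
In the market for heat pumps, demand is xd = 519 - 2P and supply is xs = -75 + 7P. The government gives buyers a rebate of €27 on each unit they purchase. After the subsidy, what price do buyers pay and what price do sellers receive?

Buyers pay €45; sellers receive €72

Pre-subsidy: 519 - 2P = -75 + 7P gives P* = 66, x* = 387.
With the rebate, buyers effectively pay Pb = Ps − 27, where Ps is the price sellers receive.
Demand in terms of Ps becomes xd = 519 − 2(Ps − 27) = 573 - 2Ps. Setting this equal to supply: 573 - 2Ps = -75 + 7Ps, so Ps = 72.
Buyers pay Pb = 72 − 27 = 45; x' = -75 + 7·72 = 429.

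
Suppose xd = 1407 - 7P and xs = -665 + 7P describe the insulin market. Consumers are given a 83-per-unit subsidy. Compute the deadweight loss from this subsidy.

Pre-subsidy: 1407 - 7P = -665 + 7P gives P* = 148, x* = 371.
With the rebate, buyers effectively pay Pb = Ps − 83, where Ps is the price sellers receive.
Demand in terms of Ps becomes xd = 1407 − 7(Ps − 83) = 1988 - 7Ps. Setting this equal to supply: 1988 - 7Ps = -665 + 7Ps, so Ps = 189.5.
Buyers pay Pb = 189.5 − 83 = 106.5; x' = -665 + 7·189.5 = 661.5.
The subsidy expands output by 661.5 − 371 = 290.5 past the efficient level; on those units the gap between marginal cost and willingness to pay runs from 0 up to 83.
DWL = ½ × 83 × 290.5 = 12055.75.

Deadweight loss = 12055.75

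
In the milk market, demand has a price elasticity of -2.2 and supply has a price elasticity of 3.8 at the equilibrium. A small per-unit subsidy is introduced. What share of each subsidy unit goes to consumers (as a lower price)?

Consumer share = 19/30

For a small subsidy around the equilibrium, the benefit split depends on the relative slopes, which at a point are proportional to the elasticities.
Buyer share = εs/(εs + |εd|) = 3.8/(3.8 + 2.2) = 19/30; seller share = |εd|/(εs + |εd|) = 11/30.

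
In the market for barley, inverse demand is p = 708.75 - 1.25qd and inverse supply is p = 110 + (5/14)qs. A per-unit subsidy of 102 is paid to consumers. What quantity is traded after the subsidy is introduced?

q' = 19621/45

Pre-subsidy: 708.75 - 1.25q = 110 + (5/14)q gives q* = 3353/9 and p* = 4375/18.
With the rebate, buyers effectively pay pb = ps − 102, where ps is the price sellers receive.
On the curves, pb = 708.75 - 1.25q and ps = 110 + (5/14)q; the wedge ps − pb = 102 gives 110 + (5/14)q − (708.75 - 1.25q) = 102, so q' = 19621/45.
Then pb = 708.75 − 1.25·(19621/45) = 2947/18 and ps = 110 + (5/14)·(19621/45) = 4783/18.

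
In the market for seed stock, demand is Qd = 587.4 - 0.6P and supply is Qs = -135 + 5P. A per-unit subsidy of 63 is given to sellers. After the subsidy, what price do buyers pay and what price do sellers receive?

Buyers pay 72.75; sellers receive 135.75

Pre-subsidy: 587.4 - 0.6P = -135 + 5P gives P* = 129, Q* = 510.
With the subsidy, sellers receive Ps = Pb + 63 for each unit, where Pb is the price buyers pay.
Supply in terms of Pb becomes Qs = -135 + 5(Pb + 63) = 180 + 5Pb. Setting this equal to demand: 587.4 - 0.6Pb = 180 + 5Pb, so Pb = 72.75.
Sellers receive Ps = 72.75 + 63 = 135.75; Q' = 587.4 − 0.6·72.75 = 543.75.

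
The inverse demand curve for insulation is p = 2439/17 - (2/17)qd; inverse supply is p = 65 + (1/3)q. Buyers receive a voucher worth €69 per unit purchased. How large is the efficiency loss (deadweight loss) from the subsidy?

Deadweight loss = €5278.5

Pre-subsidy: 2439/17 - (2/17)q = 65 + (1/3)q gives q* = 174 and p* = 123.
With the rebate, buyers effectively pay pb = ps − 69, where ps is the price sellers receive.
On the curves, pb = 2439/17 - (2/17)q and ps = 65 + (1/3)q; the wedge ps − pb = 69 gives 65 + (1/3)q − (2439/17 - (2/17)q) = 69, so q' = 327.
Then pb = 2439/17 − (2/17)·327 = 105 and ps = 65 + (1/3)·327 = 174.
The subsidy expands output by 327 − 174 = 153 past the efficient level; on those units the gap between marginal cost and willingness to pay runs from 0 up to 69.
DWL = ½ × 69 × 153 = 5278.5.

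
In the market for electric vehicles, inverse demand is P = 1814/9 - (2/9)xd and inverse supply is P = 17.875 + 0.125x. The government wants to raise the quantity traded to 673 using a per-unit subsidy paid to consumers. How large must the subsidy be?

Required subsidy s = 50 per unit

At x = 673, from the demand curve buyers pay Pb = 1814/9 − (2/9)·673 = 52; from the supply curve sellers need Ps = 17.875 + 0.125·673 = 102.
The subsidy must fill the gap: s = Ps − Pb = 102 − 52 = 50.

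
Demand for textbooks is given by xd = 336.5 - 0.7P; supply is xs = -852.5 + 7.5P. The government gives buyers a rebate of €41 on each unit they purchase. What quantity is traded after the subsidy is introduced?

Pre-subsidy: 336.5 - 0.7P = -852.5 + 7.5P gives P* = 145, x* = 235.
With the rebate, buyers effectively pay Pb = Ps − 41, where Ps is the price sellers receive.
Demand in terms of Ps becomes xd = 336.5 − 0.7(Ps − 41) = 365.2 - 0.7Ps. Setting this equal to supply: 365.2 - 0.7Ps = -852.5 + 7.5Ps, so Ps = 148.5.
Buyers pay Pb = 148.5 − 41 = 107.5; x' = -852.5 + 7.5·148.5 = 261.25.

x' = 261.25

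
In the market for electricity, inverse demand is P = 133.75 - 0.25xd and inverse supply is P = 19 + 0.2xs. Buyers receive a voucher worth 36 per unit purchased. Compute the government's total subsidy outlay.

Pre-subsidy: 133.75 - 0.25x = 19 + 0.2x gives x* = 255 and P* = 70.
With the rebate, buyers effectively pay Pb = Ps − 36, where Ps is the price sellers receive.
On the curves, Pb = 133.75 - 0.25x and Ps = 19 + 0.2x; the wedge Ps − Pb = 36 gives 19 + 0.2x − (133.75 - 0.25x) = 36, so x' = 335.
Then Pb = 133.75 − 0.25·335 = 50 and Ps = 19 + 0.2·335 = 86.
Government outlay = subsidy × quantity = 36 × 335 = 12060.

Government cost = 12060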